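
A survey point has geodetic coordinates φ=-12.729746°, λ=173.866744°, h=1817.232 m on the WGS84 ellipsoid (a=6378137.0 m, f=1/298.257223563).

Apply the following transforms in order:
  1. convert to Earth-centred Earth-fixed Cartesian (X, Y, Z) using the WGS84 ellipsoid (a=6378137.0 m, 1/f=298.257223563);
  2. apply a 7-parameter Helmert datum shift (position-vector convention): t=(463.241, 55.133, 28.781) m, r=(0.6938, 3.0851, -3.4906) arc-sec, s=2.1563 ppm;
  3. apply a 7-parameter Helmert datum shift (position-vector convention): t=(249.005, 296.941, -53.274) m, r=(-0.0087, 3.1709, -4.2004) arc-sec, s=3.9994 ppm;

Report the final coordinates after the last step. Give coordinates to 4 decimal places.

X=-6187865.0770 m, Y=665586.9614 m, Z=-1396501.3384 m

start: φ=-12.729746°, λ=173.866744°, h=1817.232 m
→ ECEF (a=6378137.000, f=1/298.257223563): X=-6188521.6704, Y=664995.4109, Z=-1396658.1486
→ Helmert 7p (PV): X=-6188081.4099, Y=665161.4037, Z=-1396537.5805
→ Helmert 7p (PV): X=-6187865.0770, Y=665586.9614, Z=-1396501.3384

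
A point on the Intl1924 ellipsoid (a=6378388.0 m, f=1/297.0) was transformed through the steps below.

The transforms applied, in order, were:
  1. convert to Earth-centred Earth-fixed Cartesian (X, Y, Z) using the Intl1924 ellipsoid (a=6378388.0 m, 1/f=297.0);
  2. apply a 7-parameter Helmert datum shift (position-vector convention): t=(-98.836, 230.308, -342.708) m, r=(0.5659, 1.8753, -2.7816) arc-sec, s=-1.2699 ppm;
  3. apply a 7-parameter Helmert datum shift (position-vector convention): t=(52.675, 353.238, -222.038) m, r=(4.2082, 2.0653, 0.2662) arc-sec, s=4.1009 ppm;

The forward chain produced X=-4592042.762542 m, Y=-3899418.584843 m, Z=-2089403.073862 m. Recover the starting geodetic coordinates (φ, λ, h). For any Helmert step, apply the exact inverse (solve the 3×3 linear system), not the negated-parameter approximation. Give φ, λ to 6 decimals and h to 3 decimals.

start: X=-4592042.7625, Y=-3899418.5848, Z=-2089403.0739 m
→ Helmert⁻¹: X=-4592060.7206, Y=-3899792.5264, Z=-2089138.8847
→ Helmert⁻¹: X=-4591896.1299, Y=-3900095.4423, Z=-2088829.8773
→ geod (Bowring, a=6378388.000): φ=-19.24210800°, λ=-139.65732000°, h=404.5070 m

φ=-19.242108°, λ=-139.657320°, h=404.507 m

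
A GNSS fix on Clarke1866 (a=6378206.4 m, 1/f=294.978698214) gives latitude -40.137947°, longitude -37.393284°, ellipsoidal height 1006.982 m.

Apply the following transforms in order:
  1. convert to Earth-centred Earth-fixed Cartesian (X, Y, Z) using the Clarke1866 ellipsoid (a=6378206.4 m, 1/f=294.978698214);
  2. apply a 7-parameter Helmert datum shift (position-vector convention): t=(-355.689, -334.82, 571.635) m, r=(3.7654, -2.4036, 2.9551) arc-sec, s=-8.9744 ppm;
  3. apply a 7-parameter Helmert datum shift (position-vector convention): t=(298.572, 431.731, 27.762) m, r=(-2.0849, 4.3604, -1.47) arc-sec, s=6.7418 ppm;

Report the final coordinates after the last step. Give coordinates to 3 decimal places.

X=3879983.982 m, Y=-2965649.979 m, Z=-4089610.798 m

start: φ=-40.137947°, λ=-37.393284°, h=1006.982 m
→ ECEF (a=6378206.400, f=1/294.978698214): X=3880067.2030, Y=-2965814.7773, Z=-4090158.3654
→ Helmert 7p (PV): X=3879766.8449, Y=-2965992.7268, Z=-4089558.9507
→ Helmert 7p (PV): X=3879983.9824, Y=-2965649.9794, Z=-4089610.7977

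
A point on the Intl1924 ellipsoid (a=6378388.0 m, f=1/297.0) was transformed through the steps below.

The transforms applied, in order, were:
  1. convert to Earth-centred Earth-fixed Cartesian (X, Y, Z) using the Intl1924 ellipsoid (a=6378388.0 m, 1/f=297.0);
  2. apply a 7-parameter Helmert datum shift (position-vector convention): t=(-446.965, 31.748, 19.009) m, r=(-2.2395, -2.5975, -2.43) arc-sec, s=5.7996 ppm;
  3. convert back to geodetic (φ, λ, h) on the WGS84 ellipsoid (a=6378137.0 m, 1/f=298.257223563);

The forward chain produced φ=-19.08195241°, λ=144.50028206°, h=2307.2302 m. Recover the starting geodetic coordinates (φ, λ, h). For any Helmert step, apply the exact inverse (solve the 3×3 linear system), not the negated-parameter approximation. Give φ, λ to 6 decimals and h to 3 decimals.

φ=-19.082799°, λ=144.498707°, h=1673.668 m

start: φ=-19.081952°, λ=144.500282°, h=2307.230 m
→ ECEF (a=6378137.000, f=1/298.257223563): X=-4910769.0918, Y=3502781.0761, Z=-2072678.9209
→ Helmert⁻¹: X=-4910361.0143, Y=3502693.6678, Z=-2072586.0426
→ geod (Bowring, a=6378388.000): φ=-19.08279900°, λ=144.49870700°, h=1673.6680 m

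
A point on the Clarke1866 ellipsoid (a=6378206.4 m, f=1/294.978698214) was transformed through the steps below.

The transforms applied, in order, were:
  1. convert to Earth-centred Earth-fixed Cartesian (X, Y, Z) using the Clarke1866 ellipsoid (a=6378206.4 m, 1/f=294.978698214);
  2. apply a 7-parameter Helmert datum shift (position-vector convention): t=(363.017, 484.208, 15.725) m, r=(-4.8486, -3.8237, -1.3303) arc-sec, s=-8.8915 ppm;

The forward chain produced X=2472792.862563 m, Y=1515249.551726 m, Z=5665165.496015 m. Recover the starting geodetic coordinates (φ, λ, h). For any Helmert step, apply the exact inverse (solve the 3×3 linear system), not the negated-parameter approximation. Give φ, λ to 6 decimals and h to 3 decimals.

start: X=2472792.8626, Y=1515249.5517, Z=5665165.4960 m
→ Helmert⁻¹: X=2472547.0809, Y=1514661.5892, Z=5665189.9122
→ geod (Bowring, a=6378206.400): φ=63.05280800°, λ=31.49128600°, h=3069.0250 m

φ=63.052808°, λ=31.491286°, h=3069.025 m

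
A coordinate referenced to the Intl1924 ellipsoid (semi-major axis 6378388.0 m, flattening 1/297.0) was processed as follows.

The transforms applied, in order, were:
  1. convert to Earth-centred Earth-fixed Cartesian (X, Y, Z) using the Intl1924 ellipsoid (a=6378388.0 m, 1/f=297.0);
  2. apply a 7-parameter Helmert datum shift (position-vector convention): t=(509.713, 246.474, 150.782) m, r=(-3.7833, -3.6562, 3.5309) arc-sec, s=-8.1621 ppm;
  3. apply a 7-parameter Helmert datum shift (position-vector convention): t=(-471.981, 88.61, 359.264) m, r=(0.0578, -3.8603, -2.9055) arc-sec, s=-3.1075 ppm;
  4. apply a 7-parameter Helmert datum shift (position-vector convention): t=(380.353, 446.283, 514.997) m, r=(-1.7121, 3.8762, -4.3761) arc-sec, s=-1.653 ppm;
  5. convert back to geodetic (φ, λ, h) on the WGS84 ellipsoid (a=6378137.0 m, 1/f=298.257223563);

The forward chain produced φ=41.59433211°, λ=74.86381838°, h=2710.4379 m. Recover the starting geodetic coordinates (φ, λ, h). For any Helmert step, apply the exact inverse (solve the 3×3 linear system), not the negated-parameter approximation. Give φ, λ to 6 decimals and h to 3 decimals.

start: φ=41.594332°, λ=74.863818°, h=2710.438 m
→ ECEF (a=6378137.000, f=1/298.257223563): X=1247879.2126, Y=4613261.0694, Z=4213812.6409
→ Helmert⁻¹: X=1247323.8775, Y=4612813.9015, Z=4213366.3373
→ Helmert⁻¹: X=1247813.6069, Y=4612758.3832, Z=4212995.5195
→ Helmert⁻¹: X=1247467.7094, Y=4612450.9292, Z=4212941.6125
→ geod (Bowring, a=6378388.000): φ=41.59460000°, λ=74.86604500°, h=1256.1840 m

φ=41.594600°, λ=74.866045°, h=1256.184 m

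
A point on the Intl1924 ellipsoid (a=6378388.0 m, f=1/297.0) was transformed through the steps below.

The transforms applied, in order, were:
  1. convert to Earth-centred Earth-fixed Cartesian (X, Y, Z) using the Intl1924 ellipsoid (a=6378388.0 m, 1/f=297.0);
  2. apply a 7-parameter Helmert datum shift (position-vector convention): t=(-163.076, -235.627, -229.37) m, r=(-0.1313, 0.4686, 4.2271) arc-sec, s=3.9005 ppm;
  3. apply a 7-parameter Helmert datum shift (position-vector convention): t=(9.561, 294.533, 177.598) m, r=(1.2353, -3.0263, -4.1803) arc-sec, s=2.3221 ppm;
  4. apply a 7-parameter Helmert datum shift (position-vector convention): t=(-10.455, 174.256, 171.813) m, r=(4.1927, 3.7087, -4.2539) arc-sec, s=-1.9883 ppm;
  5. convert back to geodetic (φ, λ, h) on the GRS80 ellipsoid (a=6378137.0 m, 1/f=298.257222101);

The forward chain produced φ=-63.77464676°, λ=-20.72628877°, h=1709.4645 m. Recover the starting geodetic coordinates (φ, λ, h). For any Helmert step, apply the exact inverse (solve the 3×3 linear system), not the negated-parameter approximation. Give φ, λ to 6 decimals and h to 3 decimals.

start: φ=-63.774647°, λ=-20.726289°, h=1709.465 m
→ ECEF (a=6378137.000, f=1/298.257222101): X=2643943.2495, Y=-1000449.4637, Z=-5700191.5667
→ Helmert⁻¹: X=2644082.0922, Y=-1000687.0480, Z=-5700306.8317
→ Helmert⁻¹: X=2644003.0403, Y=-1000959.8112, Z=-5700503.9906
→ Helmert⁻¹: X=2644148.2434, Y=-1000770.8404, Z=-5700247.0167
→ geod (Bowring, a=6378388.000): φ=-63.77306000°, λ=-20.73091000°, h=1716.6760 m

φ=-63.773060°, λ=-20.730910°, h=1716.676 m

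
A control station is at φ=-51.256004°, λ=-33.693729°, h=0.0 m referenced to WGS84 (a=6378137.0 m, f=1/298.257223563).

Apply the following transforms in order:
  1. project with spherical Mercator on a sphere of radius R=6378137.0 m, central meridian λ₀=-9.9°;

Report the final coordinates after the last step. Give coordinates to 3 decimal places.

start: φ=-51.256004°, λ=-33.693729°, h=0.000 m
→ merc (R=6378137.0, λ₀=-9.9°): E=-2648705.7964, N=-6666703.4107

E=-2648705.796 m, N=-6666703.411 m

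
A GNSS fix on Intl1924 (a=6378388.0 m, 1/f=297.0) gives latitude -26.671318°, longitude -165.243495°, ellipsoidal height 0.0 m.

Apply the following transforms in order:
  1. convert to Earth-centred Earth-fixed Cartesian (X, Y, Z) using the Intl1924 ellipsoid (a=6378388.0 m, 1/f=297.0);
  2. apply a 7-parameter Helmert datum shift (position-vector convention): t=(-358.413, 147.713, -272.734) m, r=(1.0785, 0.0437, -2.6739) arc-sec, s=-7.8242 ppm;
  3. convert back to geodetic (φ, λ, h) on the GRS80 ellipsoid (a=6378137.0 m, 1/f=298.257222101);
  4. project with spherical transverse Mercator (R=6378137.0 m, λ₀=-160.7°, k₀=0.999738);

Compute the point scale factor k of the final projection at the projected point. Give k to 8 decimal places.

1.00225577

start: φ=-26.671318°, λ=-165.243495°, h=0.000 m
→ ECEF (a=6378388.000, f=1/297.0): X=-5515446.8040, Y=-1452765.5739, Z=-2845758.4695
→ Helmert 7p (PV): X=-5515781.4986, Y=-1452520.1161, Z=-2846015.3652
→ geod (Bowring, a=6378137.000): φ=-26.67167168°, λ=-165.24673569°, h=581.3101 m
→ into tm (λ₀=-160.7°): φ=-26.67167168°, λ−λ₀=-4.54673569°
scale k = 1.00225577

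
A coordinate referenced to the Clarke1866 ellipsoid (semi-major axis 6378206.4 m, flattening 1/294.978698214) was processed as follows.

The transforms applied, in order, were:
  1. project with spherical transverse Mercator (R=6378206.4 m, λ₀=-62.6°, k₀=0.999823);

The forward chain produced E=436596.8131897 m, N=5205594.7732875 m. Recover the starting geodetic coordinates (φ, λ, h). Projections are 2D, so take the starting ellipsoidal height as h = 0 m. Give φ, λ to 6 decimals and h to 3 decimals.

start: E=436596.8132, N=5205594.7733 m
→ tm⁻¹: φ=46.62804400°, λ=-56.88736700°

φ=46.628044°, λ=-56.887367°, h=0.000 m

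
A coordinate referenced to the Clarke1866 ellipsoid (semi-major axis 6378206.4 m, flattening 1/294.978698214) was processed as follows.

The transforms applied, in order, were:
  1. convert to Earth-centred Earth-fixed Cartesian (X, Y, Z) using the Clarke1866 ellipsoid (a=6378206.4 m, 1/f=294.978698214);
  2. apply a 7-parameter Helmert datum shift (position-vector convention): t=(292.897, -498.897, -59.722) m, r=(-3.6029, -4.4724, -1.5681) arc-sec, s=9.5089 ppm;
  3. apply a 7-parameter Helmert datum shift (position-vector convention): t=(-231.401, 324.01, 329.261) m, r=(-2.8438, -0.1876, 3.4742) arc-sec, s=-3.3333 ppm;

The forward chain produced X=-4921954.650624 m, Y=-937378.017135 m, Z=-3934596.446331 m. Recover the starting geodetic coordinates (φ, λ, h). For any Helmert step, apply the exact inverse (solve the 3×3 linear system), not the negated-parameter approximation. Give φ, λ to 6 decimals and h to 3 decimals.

start: X=-4921954.6506, Y=-937378.0171, Z=-3934596.4463 m
→ Helmert⁻¹: X=-4921759.0260, Y=-937568.0020, Z=-3934947.2736
→ Helmert⁻¹: X=-4922083.3131, Y=-937028.8842, Z=-3934759.7784
→ geod (Bowring, a=6378206.400): φ=-38.33189300°, λ=-169.22144000°, h=880.9880 m

φ=-38.331893°, λ=-169.221440°, h=880.988 m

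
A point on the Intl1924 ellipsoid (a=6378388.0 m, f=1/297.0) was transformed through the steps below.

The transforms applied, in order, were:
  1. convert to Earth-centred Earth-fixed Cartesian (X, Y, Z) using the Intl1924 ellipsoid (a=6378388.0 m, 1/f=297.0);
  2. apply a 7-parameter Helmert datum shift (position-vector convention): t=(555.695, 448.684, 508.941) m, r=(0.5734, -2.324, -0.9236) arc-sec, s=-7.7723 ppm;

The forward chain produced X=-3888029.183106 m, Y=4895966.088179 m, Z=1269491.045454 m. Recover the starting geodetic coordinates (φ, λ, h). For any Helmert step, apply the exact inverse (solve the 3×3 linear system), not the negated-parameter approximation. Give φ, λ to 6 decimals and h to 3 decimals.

start: X=-3888029.1831, Y=4895966.0882, Z=1269491.0455 m
→ Helmert⁻¹: X=-3888622.7244, Y=4895541.5694, Z=1269022.1716
→ geod (Bowring, a=6378388.000): φ=11.54945900°, λ=128.46079100°, h=1974.6390 m

φ=11.549459°, λ=128.460791°, h=1974.639 m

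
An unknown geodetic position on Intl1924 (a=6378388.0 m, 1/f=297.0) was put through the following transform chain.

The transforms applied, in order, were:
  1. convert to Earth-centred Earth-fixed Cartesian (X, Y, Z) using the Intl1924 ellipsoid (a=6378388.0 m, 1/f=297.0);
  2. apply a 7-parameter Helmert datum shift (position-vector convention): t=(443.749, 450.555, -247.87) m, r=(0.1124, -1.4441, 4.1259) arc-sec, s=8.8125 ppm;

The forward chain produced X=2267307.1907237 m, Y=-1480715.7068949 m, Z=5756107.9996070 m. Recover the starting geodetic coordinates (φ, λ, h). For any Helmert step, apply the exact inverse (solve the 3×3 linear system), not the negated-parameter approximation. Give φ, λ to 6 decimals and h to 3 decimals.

φ=64.955320°, λ=-33.161184°, h=615.350 m

start: X=2267307.1907, Y=-1480715.7069, Z=5756107.9996 m
→ Helmert⁻¹: X=2266854.1378, Y=-1481195.4162, Z=5756290.0786
→ geod (Bowring, a=6378388.000): φ=64.95532000°, λ=-33.16118400°, h=615.3500 m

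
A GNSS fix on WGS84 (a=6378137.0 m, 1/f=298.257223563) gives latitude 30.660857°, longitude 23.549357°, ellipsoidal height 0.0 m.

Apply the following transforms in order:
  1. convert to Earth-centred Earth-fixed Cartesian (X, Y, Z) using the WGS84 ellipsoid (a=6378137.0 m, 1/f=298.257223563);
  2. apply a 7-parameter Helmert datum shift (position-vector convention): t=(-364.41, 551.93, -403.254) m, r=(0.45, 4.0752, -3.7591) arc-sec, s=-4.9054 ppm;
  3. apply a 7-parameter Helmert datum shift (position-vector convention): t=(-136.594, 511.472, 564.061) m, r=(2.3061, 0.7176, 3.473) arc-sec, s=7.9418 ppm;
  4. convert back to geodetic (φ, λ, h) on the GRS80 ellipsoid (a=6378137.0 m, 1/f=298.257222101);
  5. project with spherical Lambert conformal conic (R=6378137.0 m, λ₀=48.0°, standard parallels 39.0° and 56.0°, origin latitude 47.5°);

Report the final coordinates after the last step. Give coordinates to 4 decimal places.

E=-2371409.6136 m, N=-1502829.2589 m

start: φ=30.660857°, λ=23.549357°, h=0.000 m
→ ECEF (a=6378137.000, f=1/298.257223563): X=5033928.0141, Y=2193972.4211, Z=3233607.2308
→ Helmert 7p (PV): X=5033642.7813, Y=2194414.7932, Z=3233093.4457
→ Helmert 7p (PV): X=5033520.4626, Y=2194992.3006, Z=3233690.2054
→ geod (Bowring, a=6378137.000): φ=30.66134449°, λ=23.56081108°, h=71.5451 m
→ lcc (R=6378137.0, λ₀=48.0°): E=-2371409.6136, N=-1502829.2589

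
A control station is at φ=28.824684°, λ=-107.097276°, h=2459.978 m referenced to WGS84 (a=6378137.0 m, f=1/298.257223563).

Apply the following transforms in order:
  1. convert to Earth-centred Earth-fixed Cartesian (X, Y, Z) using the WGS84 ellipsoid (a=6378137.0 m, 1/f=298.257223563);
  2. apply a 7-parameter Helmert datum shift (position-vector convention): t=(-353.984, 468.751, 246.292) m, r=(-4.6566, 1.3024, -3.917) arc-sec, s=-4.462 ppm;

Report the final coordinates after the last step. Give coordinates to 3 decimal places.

X=-1645150.247 m, Y=-5346562.024 m, Z=3058441.833 m

start: φ=28.824684°, λ=-107.097276°, h=2459.978 m
→ ECEF (a=6378137.000, f=1/298.257223563): X=-1644721.3681, Y=-5347154.9060, Z=3058078.0853
→ Helmert 7p (PV): X=-1645150.2469, Y=-5346562.0242, Z=3058441.8332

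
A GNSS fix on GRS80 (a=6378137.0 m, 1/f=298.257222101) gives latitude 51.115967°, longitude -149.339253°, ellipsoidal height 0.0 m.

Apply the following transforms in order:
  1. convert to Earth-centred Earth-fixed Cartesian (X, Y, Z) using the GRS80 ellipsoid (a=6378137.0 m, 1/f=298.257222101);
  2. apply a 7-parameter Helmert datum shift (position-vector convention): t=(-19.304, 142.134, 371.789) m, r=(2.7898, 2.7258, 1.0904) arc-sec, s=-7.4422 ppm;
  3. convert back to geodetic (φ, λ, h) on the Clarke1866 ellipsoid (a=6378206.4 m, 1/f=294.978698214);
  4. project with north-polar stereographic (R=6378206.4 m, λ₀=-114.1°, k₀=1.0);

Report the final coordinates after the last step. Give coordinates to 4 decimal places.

E=-2597725.2411 m, N=-3677120.2949 m

start: φ=51.115967°, λ=-149.339253°, h=0.000 m
→ ECEF (a=6378137.000, f=1/298.257222101): X=-3451126.5915, Y=-2045932.4276, Z=4941653.4925
→ Helmert 7p (PV): X=-3451044.0922, Y=-2045860.1482, Z=4942006.4395
→ geod (Bowring, a=6378206.400): φ=51.12080425°, λ=-149.33954012°, h=281.6447 m
→ stereo (R=6378206.4, λ₀=-114.1°): E=-2597725.2411, N=-3677120.2949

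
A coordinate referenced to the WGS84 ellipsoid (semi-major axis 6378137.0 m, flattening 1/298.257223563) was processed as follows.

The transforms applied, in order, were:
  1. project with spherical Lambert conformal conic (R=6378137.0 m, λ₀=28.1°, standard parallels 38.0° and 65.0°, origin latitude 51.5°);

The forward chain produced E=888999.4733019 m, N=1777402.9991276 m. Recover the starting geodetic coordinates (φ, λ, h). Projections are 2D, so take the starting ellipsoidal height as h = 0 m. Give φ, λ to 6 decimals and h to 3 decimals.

start: E=888999.4733, N=1777402.9991 m
→ lcc⁻¹: φ=66.60303500°, λ=48.30455600°

φ=66.603035°, λ=48.304556°, h=0.000 m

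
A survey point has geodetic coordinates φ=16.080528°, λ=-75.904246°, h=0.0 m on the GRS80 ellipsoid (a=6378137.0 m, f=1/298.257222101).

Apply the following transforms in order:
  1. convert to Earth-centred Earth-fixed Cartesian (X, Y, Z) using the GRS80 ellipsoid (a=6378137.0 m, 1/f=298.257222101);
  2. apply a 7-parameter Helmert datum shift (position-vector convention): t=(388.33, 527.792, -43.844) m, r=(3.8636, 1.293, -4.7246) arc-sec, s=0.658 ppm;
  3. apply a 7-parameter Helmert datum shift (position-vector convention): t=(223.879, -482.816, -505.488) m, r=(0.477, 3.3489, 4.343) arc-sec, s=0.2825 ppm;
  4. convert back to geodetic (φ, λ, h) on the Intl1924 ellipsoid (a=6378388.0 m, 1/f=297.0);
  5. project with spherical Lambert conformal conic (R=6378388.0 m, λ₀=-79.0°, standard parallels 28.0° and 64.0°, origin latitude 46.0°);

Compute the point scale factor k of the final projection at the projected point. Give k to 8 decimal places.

start: φ=16.080528°, λ=-75.904246°, h=0.000 m
→ ECEF (a=6378137.000, f=1/298.257222101): X=1492957.4922, Y=-5945577.6825, Z=1755292.2281
→ Helmert 7p (PV): X=1493221.6213, Y=-5945120.8786, Z=1755128.8120
→ Helmert 7p (PV): X=1493599.5956, Y=-5945577.9924, Z=1754585.8276
→ geod (Bowring, a=6378388.000): φ=16.07444002°, λ=-75.89842611°, h=-289.0600 m
→ into lcc (λ₀=-79.0°): φ=16.07444002°, λ−λ₀=3.10157389°
scale k = 1.08346324

1.08346324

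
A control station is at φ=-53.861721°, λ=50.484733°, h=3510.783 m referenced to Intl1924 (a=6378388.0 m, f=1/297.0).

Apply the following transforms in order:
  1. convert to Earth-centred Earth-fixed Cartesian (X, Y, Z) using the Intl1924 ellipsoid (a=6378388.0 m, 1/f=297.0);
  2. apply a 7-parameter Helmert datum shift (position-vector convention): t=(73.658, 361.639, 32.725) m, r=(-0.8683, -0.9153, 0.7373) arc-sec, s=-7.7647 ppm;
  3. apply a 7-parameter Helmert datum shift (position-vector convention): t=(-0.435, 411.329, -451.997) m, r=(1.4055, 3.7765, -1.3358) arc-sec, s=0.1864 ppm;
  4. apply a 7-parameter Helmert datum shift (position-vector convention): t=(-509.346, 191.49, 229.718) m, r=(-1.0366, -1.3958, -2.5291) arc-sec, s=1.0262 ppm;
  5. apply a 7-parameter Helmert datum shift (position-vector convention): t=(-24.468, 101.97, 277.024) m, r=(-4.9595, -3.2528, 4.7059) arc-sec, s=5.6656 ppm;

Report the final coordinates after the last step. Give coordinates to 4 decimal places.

X=2399564.3421 m, Y=2910805.0460 m, Z=-5130585.0138 m

start: φ=-53.861721°, λ=50.484733°, h=3510.783 m
→ ECEF (a=6378388.000, f=1/297.0): X=2400004.8714, Y=2909858.6294, Z=-5130620.7856
→ Helmert 7p (PV): X=2400072.2597, Y=2910184.6551, Z=-5130549.8223
→ Helmert 7p (PV): X=2399997.1836, Y=2910615.9432, Z=-5131026.8883
→ Helmert 7p (PV): X=2399560.7107, Y=2910755.2063, Z=-5130800.8225
→ Helmert 7p (PV): X=2399564.3421, Y=2910805.0460, Z=-5130585.0138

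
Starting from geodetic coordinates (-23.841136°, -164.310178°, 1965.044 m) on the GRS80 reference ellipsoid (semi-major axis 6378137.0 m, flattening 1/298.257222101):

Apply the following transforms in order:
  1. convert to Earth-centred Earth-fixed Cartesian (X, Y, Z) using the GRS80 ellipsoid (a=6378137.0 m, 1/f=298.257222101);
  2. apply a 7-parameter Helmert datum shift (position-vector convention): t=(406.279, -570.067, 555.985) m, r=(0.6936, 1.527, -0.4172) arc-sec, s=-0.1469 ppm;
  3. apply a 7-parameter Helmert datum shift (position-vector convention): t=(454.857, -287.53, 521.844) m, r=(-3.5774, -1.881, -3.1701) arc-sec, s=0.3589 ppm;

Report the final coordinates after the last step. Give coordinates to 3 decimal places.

X=-5620484.329 m, Y=-1579800.712 m, Z=-2561903.951 m

start: φ=-23.841136°, λ=-164.310178°, h=1965.044 m
→ ECEF (a=6378137.000, f=1/298.257222101): X=-5621321.1971, Y=-1579004.7150, Z=-2562993.6787
→ Helmert 7p (PV): X=-5620936.2602, Y=-1579554.5616, Z=-2562401.0117
→ Helmert 7p (PV): X=-5620484.3294, Y=-1579800.7115, Z=-2561903.9512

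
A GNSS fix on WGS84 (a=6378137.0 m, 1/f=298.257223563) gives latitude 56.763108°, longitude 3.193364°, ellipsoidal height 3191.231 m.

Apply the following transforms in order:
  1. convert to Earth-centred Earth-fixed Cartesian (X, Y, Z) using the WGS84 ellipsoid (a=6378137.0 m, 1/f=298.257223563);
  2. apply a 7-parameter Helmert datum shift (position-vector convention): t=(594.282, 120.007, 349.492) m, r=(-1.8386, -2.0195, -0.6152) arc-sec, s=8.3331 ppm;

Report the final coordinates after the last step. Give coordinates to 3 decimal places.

X=3500961.237 m, Y=195454.025 m, Z=5314582.447 m

start: φ=56.763108°, λ=3.193364°, h=3191.231 m
→ ECEF (a=6378137.000, f=1/298.257223563): X=3500389.2341, Y=195295.4610, Z=5314156.1402
→ Helmert 7p (PV): X=3500961.2374, Y=195454.0248, Z=5314582.4467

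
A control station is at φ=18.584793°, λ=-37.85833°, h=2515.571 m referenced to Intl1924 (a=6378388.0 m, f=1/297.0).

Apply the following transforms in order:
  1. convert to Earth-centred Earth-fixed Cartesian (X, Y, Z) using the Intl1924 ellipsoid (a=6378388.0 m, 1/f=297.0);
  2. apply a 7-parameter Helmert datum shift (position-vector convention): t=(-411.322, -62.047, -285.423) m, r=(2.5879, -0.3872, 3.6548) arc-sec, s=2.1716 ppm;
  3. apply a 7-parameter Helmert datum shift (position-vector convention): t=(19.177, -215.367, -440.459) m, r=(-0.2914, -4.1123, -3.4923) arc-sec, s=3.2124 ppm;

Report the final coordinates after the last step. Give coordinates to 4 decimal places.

start: φ=18.584793°, λ=-37.858330°, h=2515.571 m
→ ECEF (a=6378388.000, f=1/297.0): X=4776837.2165, Y=-3713089.9774, Z=2020667.0413
→ Helmert 7p (PV): X=4776498.2670, Y=-3713100.7992, Z=2020348.3871
→ Helmert 7p (PV): X=4776429.6409, Y=-3713406.1118, Z=2020014.8933

X=4776429.6409 m, Y=-3713406.1118 m, Z=2020014.8933 m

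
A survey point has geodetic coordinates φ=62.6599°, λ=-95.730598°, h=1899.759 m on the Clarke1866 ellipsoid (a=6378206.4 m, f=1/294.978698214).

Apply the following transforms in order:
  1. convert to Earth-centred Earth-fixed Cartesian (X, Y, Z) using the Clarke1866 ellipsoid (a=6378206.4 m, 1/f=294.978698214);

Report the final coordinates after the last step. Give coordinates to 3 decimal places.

start: φ=62.659900°, λ=-95.730598°, h=1899.759 m
→ ECEF (a=6378206.400, f=1/294.978698214): X=-293368.0371, Y=-2923370.9704, Z=5644161.7045

X=-293368.037 m, Y=-2923370.970 m, Z=5644161.704 m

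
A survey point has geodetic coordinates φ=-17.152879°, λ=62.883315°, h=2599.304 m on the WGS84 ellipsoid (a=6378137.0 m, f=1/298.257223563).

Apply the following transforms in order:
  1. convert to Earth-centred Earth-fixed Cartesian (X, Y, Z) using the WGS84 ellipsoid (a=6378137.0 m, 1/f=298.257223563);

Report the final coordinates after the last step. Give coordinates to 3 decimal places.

X=2779814.494 m, Y=5428335.220 m, Z=-1869773.229 m

start: φ=-17.152879°, λ=62.883315°, h=2599.304 m
→ ECEF (a=6378137.000, f=1/298.257223563): X=2779814.4938, Y=5428335.2202, Z=-1869773.2292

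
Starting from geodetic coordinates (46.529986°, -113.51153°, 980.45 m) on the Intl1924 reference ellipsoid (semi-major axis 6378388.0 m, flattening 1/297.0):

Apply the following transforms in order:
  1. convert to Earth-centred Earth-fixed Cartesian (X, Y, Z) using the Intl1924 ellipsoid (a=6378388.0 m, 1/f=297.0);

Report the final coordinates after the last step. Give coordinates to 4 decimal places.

X=-1753965.2634 m, Y=-4031625.0922 m, Z=4606770.3044 m

start: φ=46.529986°, λ=-113.511530°, h=980.450 m
→ ECEF (a=6378388.000, f=1/297.0): X=-1753965.2634, Y=-4031625.0922, Z=4606770.3044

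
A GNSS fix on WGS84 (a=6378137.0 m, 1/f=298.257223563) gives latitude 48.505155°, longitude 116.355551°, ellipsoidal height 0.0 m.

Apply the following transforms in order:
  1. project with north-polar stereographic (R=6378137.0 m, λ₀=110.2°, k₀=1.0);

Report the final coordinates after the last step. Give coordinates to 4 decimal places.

E=518154.3539 m, N=-4804403.0164 m

start: φ=48.505155°, λ=116.355551°, h=0.000 m
→ stereo (R=6378137.0, λ₀=110.2°): E=518154.3539, N=-4804403.0164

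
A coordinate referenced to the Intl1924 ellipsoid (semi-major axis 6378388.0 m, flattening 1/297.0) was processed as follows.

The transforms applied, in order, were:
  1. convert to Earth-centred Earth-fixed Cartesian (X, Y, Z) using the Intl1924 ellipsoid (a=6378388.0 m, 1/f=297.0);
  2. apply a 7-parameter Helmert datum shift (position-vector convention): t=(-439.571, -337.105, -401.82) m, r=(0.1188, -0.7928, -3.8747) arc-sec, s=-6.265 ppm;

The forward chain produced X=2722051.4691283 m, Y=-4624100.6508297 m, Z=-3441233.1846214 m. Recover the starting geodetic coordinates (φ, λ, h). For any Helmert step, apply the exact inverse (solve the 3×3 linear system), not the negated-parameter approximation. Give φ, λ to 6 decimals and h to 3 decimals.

start: X=2722051.4691, Y=-4624100.6508, Z=-3441233.1846 m
→ Helmert⁻¹: X=2722581.7287, Y=-4623743.3518, Z=-3440860.7230
→ geod (Bowring, a=6378388.000): φ=-32.84630300°, λ=-59.50930400°, h=2135.5900 m

φ=-32.846303°, λ=-59.509304°, h=2135.590 m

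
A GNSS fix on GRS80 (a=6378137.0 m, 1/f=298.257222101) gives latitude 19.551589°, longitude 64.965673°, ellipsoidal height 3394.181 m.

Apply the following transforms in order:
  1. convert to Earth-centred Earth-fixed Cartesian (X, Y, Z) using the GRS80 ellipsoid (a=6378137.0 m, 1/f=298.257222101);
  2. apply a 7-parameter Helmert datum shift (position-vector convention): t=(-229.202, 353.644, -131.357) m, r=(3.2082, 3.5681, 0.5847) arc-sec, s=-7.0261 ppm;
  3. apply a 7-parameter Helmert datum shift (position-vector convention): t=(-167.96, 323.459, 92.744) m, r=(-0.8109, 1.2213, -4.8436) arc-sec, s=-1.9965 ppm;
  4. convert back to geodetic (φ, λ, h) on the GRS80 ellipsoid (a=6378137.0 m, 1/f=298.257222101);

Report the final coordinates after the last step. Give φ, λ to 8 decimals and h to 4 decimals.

φ=19.54995633°, λ=64.97012121°, h=3743.4836 m

start: φ=19.551589°, λ=64.965673°, h=3394.181 m
→ ECEF (a=6378137.000, f=1/298.257222101): X=2545665.6569, Y=5450669.3575, Z=2122120.5809
→ Helmert 7p (PV): X=2545439.8274, Y=5450958.9139, Z=2122015.0554
→ Helmert 7p (PV): X=2545407.3515, Y=5451220.0595, Z=2122067.0616
→ geod (Bowring, a=6378137.000): φ=19.54995633°, λ=64.97012121°, h=3743.4836 m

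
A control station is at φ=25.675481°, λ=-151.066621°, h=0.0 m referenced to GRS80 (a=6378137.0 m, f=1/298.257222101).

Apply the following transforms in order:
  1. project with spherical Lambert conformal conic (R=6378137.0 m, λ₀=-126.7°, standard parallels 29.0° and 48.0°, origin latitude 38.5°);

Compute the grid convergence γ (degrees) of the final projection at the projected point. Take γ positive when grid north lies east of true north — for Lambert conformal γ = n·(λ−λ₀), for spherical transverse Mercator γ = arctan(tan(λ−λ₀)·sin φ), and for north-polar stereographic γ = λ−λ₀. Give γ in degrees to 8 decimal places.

start: φ=25.675481°, λ=-151.066621°, h=0.000 m
→ into lcc (λ₀=-126.7°): φ=25.67548100°, λ−λ₀=-24.36662100°
convergence γ = -15.23915487°

-15.23915487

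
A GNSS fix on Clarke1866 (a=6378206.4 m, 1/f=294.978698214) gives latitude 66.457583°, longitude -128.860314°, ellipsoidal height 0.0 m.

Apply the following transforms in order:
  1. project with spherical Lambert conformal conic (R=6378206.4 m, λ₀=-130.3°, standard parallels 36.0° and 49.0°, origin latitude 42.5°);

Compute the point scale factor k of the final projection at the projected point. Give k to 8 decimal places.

start: φ=66.457583°, λ=-128.860314°, h=0.000 m
→ into lcc (λ₀=-130.3°): φ=66.45758300°, λ−λ₀=1.43968600°
scale k = 1.10566346

1.10566346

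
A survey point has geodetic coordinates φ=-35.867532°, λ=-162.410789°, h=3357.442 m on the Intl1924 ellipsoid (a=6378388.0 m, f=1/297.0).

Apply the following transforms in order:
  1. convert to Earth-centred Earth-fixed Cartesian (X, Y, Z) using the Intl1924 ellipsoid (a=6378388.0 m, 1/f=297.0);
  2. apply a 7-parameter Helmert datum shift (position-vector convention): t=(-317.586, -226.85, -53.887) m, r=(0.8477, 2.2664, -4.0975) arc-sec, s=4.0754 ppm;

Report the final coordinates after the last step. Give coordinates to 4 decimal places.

X=-4935919.6684 m, Y=-1564733.0701 m, Z=-3718337.3796 m

start: φ=-35.867532°, λ=-162.410789°, h=3357.442 m
→ ECEF (a=6378388.000, f=1/297.0): X=-4935510.0304, Y=-1564613.1707, Z=-3718316.1395
→ Helmert 7p (PV): X=-4935919.6684, Y=-1564733.0701, Z=-3718337.3796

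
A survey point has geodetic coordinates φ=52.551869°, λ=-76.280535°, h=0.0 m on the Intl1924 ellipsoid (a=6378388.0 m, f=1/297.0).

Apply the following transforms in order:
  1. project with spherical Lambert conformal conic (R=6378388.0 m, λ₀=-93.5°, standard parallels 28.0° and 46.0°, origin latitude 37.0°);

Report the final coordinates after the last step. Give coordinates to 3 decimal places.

E=1190952.743 m, N=1840286.355 m

start: φ=52.551869°, λ=-76.280535°, h=0.000 m
→ lcc (R=6378388.0, λ₀=-93.5°): E=1190952.7426, N=1840286.3546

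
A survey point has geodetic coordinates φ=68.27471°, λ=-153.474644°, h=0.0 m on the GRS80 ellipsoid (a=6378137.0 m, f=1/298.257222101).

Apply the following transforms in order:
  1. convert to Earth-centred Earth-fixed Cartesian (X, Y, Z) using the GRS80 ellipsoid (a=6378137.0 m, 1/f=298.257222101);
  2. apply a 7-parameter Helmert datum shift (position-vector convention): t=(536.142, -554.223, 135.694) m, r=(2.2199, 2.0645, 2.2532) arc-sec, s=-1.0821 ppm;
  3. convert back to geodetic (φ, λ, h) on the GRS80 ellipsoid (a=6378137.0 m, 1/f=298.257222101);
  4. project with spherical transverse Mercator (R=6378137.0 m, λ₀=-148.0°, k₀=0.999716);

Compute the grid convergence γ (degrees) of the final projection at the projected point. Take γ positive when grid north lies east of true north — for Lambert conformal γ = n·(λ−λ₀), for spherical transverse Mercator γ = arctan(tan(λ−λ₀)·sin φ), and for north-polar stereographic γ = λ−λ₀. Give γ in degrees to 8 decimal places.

start: φ=68.274710°, λ=-153.474644°, h=0.000 m
→ ECEF (a=6378137.000, f=1/298.257222101): X=-2118522.3479, Y=-1057427.1381, Z=5902502.9879
→ Helmert 7p (PV): X=-2117913.2844, Y=-1058066.8841, Z=5902642.1186
→ geod (Bowring, a=6378137.000): φ=68.27732961°, λ=-153.45420852°, h=33.3493 m
→ into tm (λ₀=-148.0°): φ=68.27732961°, λ−λ₀=-5.45420852°
convergence γ = -5.06897878°

-5.06897878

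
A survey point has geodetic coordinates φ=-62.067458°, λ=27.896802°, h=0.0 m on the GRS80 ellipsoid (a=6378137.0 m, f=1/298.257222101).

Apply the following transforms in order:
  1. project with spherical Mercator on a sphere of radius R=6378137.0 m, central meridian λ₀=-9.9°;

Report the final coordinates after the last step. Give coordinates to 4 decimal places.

start: φ=-62.067458°, λ=27.896802°, h=0.000 m
→ merc (R=6378137.0, λ₀=-9.9°): E=4207520.7523, N=-8875155.9499

E=4207520.7523 m, N=-8875155.9499 m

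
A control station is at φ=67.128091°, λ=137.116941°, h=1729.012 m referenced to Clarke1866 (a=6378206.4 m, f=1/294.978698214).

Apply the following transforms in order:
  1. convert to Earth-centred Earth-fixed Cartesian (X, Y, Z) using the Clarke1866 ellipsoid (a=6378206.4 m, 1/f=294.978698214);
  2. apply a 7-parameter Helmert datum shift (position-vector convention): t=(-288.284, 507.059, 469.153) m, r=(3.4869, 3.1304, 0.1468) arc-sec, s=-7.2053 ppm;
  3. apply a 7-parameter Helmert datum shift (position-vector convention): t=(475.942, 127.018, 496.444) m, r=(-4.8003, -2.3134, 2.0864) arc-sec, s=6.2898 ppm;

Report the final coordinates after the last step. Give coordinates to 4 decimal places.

start: φ=67.128091°, λ=137.116941°, h=1729.012 m
→ ECEF (a=6378206.400, f=1/294.978698214): X=-1822230.0548, Y=1692316.8921, Z=5855384.8855
→ Helmert 7p (PV): X=-1822417.5493, Y=1692711.4762, Z=5855868.1121
→ Helmert 7p (PV): X=-1822035.8701, Y=1692966.9885, Z=5856341.5547

X=-1822035.8701 m, Y=1692966.9885 m, Z=5856341.5547 m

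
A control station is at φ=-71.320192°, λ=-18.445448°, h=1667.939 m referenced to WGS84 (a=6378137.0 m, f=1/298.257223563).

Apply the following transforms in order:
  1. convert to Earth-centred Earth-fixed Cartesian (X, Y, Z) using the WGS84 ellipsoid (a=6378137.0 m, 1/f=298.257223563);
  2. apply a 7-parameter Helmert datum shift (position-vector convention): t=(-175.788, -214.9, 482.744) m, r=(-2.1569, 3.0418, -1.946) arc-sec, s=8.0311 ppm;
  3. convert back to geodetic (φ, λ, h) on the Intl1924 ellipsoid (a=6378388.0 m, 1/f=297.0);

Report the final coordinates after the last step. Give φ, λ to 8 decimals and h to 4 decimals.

start: φ=-71.320192°, λ=-18.445448°, h=1667.939 m
→ ECEF (a=6378137.000, f=1/298.257223563): X=1944191.0574, Y=-648459.5585, Z=-6021398.5961
→ Helmert 7p (PV): X=1943935.9668, Y=-648760.9749, Z=-6020986.1009
→ geod (Bowring, a=6378388.000): φ=-71.32075059°, λ=-18.45569866°, h=1061.1927 m

φ=-71.32075059°, λ=-18.45569866°, h=1061.1927 m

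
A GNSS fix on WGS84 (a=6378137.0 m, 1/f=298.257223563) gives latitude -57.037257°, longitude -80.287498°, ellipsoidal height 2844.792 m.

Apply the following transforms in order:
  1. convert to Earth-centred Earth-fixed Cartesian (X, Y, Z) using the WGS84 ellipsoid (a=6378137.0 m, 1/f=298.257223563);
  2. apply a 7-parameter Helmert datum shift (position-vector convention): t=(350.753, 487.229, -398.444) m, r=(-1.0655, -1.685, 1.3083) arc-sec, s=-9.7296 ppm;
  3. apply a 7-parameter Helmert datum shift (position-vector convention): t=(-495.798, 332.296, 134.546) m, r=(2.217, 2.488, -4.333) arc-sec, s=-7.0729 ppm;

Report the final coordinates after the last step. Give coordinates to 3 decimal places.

start: φ=-57.037257°, λ=-80.287498°, h=2844.792 m
→ ECEF (a=6378137.000, f=1/298.257223563): X=587101.1650, Y=-3430176.4562, Z=-5330545.4973
→ Helmert 7p (PV): X=587511.5079, Y=-3429679.6648, Z=-5330869.5621
→ Helmert 7p (PV): X=586875.2065, Y=-3429278.1553, Z=-5330741.2611

X=586875.206 m, Y=-3429278.155 m, Z=-5330741.261 m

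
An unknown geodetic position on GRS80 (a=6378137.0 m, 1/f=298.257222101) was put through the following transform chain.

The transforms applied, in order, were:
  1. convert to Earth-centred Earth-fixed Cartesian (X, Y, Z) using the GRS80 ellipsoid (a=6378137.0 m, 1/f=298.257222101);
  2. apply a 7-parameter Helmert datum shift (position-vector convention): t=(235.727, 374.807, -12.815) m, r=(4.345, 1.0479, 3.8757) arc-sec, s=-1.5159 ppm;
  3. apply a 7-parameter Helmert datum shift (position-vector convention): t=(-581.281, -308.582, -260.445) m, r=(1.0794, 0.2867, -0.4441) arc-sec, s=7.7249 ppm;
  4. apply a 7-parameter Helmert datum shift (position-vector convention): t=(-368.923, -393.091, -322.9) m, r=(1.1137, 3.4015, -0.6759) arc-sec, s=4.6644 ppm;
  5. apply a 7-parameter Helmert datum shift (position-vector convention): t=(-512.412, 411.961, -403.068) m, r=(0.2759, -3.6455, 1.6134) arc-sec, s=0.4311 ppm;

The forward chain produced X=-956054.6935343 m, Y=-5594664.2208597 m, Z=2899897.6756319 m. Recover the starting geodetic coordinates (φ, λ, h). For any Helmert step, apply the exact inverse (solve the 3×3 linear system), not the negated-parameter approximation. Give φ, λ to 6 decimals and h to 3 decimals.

start: X=-956054.6935, Y=-5594664.2209, Z=2899897.6756 m
→ Helmert⁻¹: X=-955534.3741, Y=-5595062.4162, Z=2900323.8653
→ Helmert⁻¹: X=-955190.4975, Y=-5594630.6979, Z=2900647.6911
→ Helmert⁻¹: X=-954593.8296, Y=-5594265.7752, Z=2900913.6754
→ Helmert⁻¹: X=-954950.8640, Y=-5594570.0087, Z=2901043.8869
→ geod (Bowring, a=6378137.000): φ=27.23026600°, λ=-99.68660100°, h=257.6290 m

φ=27.230266°, λ=-99.686601°, h=257.629 m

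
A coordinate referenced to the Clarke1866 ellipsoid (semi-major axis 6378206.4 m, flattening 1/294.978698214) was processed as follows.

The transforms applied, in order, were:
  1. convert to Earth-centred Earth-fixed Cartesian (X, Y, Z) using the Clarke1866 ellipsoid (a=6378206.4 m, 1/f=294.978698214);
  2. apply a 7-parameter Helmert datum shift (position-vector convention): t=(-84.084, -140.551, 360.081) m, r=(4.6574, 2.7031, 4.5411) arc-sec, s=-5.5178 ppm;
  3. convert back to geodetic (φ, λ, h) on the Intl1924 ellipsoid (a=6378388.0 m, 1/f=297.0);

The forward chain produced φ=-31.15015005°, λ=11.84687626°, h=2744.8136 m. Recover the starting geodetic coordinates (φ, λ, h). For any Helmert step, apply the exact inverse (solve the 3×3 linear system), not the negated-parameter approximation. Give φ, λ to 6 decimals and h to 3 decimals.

start: φ=-31.150150°, λ=11.846876°, h=2744.814 m
→ ECEF (a=6378388.000, f=1/297.0): X=5349556.4851, Y=1122149.0878, Z=-3281619.6853
→ Helmert⁻¹: X=5349737.8016, Y=1122103.9467, Z=-3281953.1042
→ geod (Bowring, a=6378206.400): φ=-31.15310600°, λ=11.84602300°, h=3281.9470 m

φ=-31.153106°, λ=11.846023°, h=3281.947 m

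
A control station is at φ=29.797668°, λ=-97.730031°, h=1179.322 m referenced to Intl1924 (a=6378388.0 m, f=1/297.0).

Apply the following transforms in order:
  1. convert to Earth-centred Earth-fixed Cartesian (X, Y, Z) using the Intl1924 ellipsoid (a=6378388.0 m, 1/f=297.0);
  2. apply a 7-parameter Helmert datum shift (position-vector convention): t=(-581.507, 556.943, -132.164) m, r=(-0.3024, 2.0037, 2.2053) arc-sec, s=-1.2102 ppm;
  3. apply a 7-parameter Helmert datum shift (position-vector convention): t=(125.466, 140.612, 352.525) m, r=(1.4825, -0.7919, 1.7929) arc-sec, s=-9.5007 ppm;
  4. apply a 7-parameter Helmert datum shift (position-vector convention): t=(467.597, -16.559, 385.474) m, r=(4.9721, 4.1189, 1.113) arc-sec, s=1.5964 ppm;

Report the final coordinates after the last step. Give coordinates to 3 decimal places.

X=-745018.879 m, Y=-5489729.639 m, Z=3151994.162 m

start: φ=29.797668°, λ=-97.730031°, h=1179.322 m
→ ECEF (a=6378388.000, f=1/297.0): X=-745254.7245, Y=-5490348.1962, Z=3151561.5231
→ Helmert 7p (PV): X=-745746.0142, Y=-5489787.9563, Z=3151440.8339
→ Helmert 7p (PV): X=-745577.8441, Y=-5489624.3199, Z=3151721.0982
→ Helmert 7p (PV): X=-745018.8786, Y=-5489729.6394, Z=3151994.1622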